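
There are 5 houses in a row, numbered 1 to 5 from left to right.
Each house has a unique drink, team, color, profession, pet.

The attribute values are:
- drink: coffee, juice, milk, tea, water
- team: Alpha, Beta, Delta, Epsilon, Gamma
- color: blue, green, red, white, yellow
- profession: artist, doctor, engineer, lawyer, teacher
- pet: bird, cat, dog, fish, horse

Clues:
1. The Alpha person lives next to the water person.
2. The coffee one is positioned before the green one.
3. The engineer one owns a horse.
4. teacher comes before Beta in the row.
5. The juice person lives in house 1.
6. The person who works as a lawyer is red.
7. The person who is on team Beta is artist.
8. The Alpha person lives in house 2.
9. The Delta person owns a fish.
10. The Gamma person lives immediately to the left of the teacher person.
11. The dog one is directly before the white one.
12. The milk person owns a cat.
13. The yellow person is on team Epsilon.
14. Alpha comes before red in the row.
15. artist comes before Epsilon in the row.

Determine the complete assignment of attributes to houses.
Solution:

House | Drink | Team | Color | Profession | Pet
-----------------------------------------------
  1   | juice | Gamma | blue | doctor | dog
  2   | coffee | Alpha | white | teacher | bird
  3   | water | Delta | red | lawyer | fish
  4   | milk | Beta | green | artist | cat
  5   | tea | Epsilon | yellow | engineer | horse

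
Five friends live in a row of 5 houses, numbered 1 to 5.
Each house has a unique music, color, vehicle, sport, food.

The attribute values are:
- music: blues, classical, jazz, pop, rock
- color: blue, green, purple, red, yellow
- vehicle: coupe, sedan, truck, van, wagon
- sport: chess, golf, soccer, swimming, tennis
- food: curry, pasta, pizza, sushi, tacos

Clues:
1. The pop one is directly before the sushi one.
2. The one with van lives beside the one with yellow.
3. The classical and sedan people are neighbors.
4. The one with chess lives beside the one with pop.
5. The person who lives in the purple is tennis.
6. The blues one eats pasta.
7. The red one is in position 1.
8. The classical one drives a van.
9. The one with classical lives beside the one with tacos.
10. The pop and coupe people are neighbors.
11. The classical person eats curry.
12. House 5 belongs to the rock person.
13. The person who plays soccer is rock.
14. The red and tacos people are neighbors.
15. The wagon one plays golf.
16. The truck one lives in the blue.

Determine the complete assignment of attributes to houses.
Solution:

House | Music | Color | Vehicle | Sport | Food
----------------------------------------------
  1   | classical | red | van | chess | curry
  2   | pop | yellow | sedan | swimming | tacos
  3   | jazz | purple | coupe | tennis | sushi
  4   | blues | green | wagon | golf | pasta
  5   | rock | blue | truck | soccer | pizza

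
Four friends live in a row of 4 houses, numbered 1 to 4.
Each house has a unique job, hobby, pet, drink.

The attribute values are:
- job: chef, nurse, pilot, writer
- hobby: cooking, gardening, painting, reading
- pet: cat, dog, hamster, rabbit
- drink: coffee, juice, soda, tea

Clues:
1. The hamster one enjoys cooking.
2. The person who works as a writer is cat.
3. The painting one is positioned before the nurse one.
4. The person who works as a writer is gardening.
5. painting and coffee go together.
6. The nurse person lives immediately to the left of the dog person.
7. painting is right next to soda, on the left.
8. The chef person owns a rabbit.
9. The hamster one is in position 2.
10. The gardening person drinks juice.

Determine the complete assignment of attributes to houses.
Solution:

House | Job | Hobby | Pet | Drink
---------------------------------
  1   | chef | painting | rabbit | coffee
  2   | nurse | cooking | hamster | soda
  3   | pilot | reading | dog | tea
  4   | writer | gardening | cat | juice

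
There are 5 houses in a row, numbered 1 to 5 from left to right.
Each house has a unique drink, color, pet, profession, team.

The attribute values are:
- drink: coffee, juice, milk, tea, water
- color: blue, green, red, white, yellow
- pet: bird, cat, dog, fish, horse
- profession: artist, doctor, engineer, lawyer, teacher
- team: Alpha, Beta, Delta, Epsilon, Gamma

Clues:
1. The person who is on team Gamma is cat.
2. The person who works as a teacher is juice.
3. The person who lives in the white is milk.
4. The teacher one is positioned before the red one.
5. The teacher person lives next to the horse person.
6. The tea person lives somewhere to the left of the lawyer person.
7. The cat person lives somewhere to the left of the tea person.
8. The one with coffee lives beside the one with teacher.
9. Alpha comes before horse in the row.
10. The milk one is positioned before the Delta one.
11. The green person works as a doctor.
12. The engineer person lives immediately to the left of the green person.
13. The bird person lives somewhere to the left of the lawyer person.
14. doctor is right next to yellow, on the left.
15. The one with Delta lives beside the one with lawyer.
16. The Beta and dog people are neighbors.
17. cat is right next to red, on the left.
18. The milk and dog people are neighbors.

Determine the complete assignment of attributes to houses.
Solution:

House | Drink | Color | Pet | Profession | Team
-----------------------------------------------
  1   | milk | white | bird | engineer | Beta
  2   | coffee | green | dog | doctor | Alpha
  3   | juice | yellow | cat | teacher | Gamma
  4   | tea | red | horse | artist | Delta
  5   | water | blue | fish | lawyer | Epsilon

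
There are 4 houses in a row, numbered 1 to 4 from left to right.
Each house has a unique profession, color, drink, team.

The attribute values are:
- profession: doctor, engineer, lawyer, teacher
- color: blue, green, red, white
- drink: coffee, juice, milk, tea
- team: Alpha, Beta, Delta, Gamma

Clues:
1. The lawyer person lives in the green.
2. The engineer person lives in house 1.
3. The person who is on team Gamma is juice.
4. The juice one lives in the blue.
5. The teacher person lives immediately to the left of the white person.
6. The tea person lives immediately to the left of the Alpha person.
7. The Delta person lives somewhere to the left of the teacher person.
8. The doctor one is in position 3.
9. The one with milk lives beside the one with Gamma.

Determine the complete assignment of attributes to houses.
Solution:

House | Profession | Color | Drink | Team
-----------------------------------------
  1   | engineer | red | milk | Delta
  2   | teacher | blue | juice | Gamma
  3   | doctor | white | tea | Beta
  4   | lawyer | green | coffee | Alpha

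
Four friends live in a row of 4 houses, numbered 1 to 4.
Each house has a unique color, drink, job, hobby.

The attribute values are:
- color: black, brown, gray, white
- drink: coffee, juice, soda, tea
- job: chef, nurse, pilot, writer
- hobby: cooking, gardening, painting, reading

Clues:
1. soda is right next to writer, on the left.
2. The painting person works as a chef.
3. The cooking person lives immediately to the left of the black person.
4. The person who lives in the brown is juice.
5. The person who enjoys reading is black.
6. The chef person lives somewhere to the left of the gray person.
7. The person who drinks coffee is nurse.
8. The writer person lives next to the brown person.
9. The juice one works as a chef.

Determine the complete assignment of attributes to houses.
Solution:

House | Color | Drink | Job | Hobby
-----------------------------------
  1   | white | soda | pilot | cooking
  2   | black | tea | writer | reading
  3   | brown | juice | chef | painting
  4   | gray | coffee | nurse | gardening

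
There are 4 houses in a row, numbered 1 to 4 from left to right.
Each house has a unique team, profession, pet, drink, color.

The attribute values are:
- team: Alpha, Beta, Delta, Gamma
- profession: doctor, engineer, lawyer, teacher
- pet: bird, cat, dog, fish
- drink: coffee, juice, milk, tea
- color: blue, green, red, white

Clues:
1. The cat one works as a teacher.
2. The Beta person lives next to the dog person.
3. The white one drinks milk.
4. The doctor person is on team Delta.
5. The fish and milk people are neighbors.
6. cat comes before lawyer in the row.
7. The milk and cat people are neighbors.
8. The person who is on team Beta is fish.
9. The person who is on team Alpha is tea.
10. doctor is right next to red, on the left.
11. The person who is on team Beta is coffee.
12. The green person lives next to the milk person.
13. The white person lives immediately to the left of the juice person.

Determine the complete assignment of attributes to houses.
Solution:

House | Team | Profession | Pet | Drink | Color
-----------------------------------------------
  1   | Beta | engineer | fish | coffee | green
  2   | Delta | doctor | dog | milk | white
  3   | Gamma | teacher | cat | juice | red
  4   | Alpha | lawyer | bird | tea | blue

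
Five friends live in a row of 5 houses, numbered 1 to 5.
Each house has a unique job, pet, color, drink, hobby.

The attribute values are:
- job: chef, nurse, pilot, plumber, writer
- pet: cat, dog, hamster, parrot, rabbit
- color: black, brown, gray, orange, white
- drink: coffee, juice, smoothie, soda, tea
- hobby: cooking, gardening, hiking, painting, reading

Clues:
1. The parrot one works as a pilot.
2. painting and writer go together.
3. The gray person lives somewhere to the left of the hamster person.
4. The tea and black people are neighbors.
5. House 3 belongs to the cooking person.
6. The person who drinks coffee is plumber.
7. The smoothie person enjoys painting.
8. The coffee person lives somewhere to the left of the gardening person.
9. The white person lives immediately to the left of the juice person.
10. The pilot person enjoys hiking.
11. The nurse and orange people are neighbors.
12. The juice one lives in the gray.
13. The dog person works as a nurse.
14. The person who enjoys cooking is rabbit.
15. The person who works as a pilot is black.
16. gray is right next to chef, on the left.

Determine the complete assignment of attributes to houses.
Solution:

House | Job | Pet | Color | Drink | Hobby
-----------------------------------------
  1   | plumber | cat | white | coffee | reading
  2   | nurse | dog | gray | juice | gardening
  3   | chef | rabbit | orange | tea | cooking
  4   | pilot | parrot | black | soda | hiking
  5   | writer | hamster | brown | smoothie | painting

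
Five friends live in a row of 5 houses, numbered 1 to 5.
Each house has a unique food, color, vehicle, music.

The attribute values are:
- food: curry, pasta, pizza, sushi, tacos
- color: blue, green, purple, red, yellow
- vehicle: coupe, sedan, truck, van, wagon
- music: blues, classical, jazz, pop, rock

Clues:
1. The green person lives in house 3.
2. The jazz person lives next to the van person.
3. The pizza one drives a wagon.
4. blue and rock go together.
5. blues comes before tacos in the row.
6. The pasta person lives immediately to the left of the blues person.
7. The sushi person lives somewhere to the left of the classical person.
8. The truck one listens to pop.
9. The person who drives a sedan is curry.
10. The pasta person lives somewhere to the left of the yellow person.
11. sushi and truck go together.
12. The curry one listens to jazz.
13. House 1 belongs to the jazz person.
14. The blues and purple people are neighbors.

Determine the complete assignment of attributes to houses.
Solution:

House | Food | Color | Vehicle | Music
--------------------------------------
  1   | curry | red | sedan | jazz
  2   | pasta | blue | van | rock
  3   | pizza | green | wagon | blues
  4   | sushi | purple | truck | pop
  5   | tacos | yellow | coupe | classical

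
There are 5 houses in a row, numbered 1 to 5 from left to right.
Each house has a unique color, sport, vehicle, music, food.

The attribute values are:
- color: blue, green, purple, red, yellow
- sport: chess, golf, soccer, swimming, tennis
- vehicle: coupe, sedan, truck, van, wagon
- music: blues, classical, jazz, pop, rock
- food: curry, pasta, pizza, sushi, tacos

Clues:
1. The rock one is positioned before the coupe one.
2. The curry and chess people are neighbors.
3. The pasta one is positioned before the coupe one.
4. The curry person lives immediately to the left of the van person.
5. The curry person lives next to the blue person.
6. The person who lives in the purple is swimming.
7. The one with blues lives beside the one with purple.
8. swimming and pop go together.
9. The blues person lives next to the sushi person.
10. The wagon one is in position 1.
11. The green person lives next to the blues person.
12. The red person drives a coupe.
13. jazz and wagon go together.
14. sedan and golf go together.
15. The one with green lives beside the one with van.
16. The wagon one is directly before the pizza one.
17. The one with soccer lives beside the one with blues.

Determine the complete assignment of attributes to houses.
Solution:

House | Color | Sport | Vehicle | Music | Food
----------------------------------------------
  1   | green | soccer | wagon | jazz | curry
  2   | blue | chess | van | blues | pizza
  3   | purple | swimming | truck | pop | sushi
  4   | yellow | golf | sedan | rock | pasta
  5   | red | tennis | coupe | classical | tacos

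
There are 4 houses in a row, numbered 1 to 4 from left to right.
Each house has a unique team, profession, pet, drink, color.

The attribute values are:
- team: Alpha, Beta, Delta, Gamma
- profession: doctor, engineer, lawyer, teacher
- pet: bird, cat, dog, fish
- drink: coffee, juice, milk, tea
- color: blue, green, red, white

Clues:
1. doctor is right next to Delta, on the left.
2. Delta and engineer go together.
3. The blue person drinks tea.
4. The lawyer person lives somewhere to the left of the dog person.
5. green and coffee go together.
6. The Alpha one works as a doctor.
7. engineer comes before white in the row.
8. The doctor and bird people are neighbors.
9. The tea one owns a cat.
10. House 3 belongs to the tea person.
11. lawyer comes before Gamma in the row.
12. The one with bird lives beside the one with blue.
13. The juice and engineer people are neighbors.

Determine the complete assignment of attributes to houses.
Solution:

House | Team | Profession | Pet | Drink | Color
-----------------------------------------------
  1   | Alpha | doctor | fish | juice | red
  2   | Delta | engineer | bird | coffee | green
  3   | Beta | lawyer | cat | tea | blue
  4   | Gamma | teacher | dog | milk | white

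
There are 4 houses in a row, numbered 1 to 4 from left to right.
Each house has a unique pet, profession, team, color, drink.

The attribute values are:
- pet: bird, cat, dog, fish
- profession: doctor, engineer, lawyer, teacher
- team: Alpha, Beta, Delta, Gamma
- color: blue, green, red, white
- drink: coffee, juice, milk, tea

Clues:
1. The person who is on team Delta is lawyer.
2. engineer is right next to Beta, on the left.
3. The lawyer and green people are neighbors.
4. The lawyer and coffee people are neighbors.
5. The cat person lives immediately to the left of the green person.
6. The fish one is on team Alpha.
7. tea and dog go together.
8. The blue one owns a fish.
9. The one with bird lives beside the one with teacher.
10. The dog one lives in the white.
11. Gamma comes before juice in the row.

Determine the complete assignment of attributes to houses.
Solution:

House | Pet | Profession | Team | Color | Drink
-----------------------------------------------
  1   | cat | lawyer | Delta | red | milk
  2   | bird | engineer | Gamma | green | coffee
  3   | dog | teacher | Beta | white | tea
  4   | fish | doctor | Alpha | blue | juice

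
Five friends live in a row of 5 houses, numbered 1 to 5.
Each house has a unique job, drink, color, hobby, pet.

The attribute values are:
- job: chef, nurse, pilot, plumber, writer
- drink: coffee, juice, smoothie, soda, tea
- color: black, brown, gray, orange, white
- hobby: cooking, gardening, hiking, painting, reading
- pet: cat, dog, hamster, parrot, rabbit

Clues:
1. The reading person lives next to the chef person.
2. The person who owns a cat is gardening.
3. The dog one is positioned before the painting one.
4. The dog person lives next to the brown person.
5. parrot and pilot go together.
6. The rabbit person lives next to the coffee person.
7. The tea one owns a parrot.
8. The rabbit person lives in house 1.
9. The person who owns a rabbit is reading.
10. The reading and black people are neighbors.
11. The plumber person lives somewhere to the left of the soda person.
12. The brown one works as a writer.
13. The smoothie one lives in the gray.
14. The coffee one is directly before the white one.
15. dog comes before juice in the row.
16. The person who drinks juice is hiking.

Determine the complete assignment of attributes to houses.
Solution:

House | Job | Drink | Color | Hobby | Pet
-----------------------------------------
  1   | plumber | smoothie | gray | reading | rabbit
  2   | chef | coffee | black | gardening | cat
  3   | nurse | soda | white | cooking | dog
  4   | writer | juice | brown | hiking | hamster
  5   | pilot | tea | orange | painting | parrot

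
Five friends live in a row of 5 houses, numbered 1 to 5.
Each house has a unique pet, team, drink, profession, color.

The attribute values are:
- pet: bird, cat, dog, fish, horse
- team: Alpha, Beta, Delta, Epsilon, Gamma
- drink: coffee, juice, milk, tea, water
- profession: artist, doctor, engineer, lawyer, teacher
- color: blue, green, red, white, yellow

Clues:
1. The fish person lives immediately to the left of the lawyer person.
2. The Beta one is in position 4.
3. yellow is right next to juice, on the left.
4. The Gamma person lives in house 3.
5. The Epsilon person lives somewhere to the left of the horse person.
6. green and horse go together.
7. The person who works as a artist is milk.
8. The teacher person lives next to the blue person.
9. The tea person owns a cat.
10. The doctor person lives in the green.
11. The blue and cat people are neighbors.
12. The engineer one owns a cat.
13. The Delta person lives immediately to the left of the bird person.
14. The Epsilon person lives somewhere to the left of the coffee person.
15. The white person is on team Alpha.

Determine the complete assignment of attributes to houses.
Solution:

House | Pet | Team | Drink | Profession | Color
-----------------------------------------------
  1   | fish | Delta | water | teacher | yellow
  2   | bird | Epsilon | juice | lawyer | blue
  3   | cat | Gamma | tea | engineer | red
  4   | horse | Beta | coffee | doctor | green
  5   | dog | Alpha | milk | artist | white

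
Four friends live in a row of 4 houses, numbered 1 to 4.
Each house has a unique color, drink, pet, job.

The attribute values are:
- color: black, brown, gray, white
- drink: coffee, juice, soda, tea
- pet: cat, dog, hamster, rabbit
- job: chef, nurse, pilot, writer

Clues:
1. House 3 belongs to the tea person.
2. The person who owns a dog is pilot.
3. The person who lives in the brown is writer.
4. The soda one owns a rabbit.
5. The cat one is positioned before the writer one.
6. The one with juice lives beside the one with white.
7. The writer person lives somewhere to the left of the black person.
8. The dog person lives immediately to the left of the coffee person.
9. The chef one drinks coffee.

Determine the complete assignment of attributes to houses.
Solution:

House | Color | Drink | Pet | Job
---------------------------------
  1   | gray | juice | dog | pilot
  2   | white | coffee | cat | chef
  3   | brown | tea | hamster | writer
  4   | black | soda | rabbit | nurse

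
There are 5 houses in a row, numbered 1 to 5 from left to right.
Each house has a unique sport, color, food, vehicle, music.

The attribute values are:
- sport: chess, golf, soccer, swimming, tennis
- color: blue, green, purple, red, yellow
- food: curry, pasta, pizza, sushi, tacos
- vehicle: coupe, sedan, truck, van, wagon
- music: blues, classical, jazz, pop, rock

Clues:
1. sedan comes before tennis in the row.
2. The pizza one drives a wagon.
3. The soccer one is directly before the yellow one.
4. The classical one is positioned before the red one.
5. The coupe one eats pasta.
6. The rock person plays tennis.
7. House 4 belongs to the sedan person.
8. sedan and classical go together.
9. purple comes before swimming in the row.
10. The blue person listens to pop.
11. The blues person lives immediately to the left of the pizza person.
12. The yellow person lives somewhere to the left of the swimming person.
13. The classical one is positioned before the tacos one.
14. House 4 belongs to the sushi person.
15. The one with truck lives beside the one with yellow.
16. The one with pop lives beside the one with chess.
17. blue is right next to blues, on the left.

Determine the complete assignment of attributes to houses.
Solution:

House | Sport | Color | Food | Vehicle | Music
----------------------------------------------
  1   | soccer | blue | curry | truck | pop
  2   | chess | yellow | pasta | coupe | blues
  3   | golf | purple | pizza | wagon | jazz
  4   | swimming | green | sushi | sedan | classical
  5   | tennis | red | tacos | van | rock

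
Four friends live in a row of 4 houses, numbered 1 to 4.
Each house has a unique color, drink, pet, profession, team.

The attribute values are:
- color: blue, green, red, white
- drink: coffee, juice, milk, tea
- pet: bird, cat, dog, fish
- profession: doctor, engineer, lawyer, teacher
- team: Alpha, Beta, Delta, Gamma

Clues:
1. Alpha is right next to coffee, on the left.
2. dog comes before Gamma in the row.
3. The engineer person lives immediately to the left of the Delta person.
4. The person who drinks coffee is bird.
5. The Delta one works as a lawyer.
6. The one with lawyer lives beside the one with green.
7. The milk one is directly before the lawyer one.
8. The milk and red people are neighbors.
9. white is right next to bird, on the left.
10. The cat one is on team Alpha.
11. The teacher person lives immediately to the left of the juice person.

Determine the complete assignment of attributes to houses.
Solution:

House | Color | Drink | Pet | Profession | Team
-----------------------------------------------
  1   | white | milk | cat | engineer | Alpha
  2   | red | coffee | bird | lawyer | Delta
  3   | green | tea | dog | teacher | Beta
  4   | blue | juice | fish | doctor | Gamma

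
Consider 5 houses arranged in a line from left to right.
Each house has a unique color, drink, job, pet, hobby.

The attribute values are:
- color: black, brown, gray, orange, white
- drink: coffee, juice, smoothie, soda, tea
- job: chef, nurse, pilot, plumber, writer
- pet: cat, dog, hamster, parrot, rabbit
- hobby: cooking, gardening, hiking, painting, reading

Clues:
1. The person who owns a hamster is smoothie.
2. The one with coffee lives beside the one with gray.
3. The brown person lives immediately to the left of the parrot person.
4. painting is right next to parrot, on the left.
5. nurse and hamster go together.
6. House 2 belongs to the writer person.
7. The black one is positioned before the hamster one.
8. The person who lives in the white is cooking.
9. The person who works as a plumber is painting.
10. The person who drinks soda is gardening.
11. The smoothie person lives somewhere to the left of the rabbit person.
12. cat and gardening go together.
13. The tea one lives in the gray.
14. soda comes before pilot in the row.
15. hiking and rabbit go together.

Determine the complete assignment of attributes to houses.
Solution:

House | Color | Drink | Job | Pet | Hobby
-----------------------------------------
  1   | brown | coffee | plumber | dog | painting
  2   | gray | tea | writer | parrot | reading
  3   | black | soda | chef | cat | gardening
  4   | white | smoothie | nurse | hamster | cooking
  5   | orange | juice | pilot | rabbit | hiking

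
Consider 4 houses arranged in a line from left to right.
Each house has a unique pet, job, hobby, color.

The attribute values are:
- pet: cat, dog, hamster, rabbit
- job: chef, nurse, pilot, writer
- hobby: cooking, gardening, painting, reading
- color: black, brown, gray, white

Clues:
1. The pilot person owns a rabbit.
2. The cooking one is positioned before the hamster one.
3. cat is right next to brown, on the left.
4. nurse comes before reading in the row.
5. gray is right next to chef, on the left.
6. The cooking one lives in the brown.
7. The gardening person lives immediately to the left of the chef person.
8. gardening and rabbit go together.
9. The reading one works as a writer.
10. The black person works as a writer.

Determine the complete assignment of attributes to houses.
Solution:

House | Pet | Job | Hobby | Color
---------------------------------
  1   | rabbit | pilot | gardening | gray
  2   | cat | chef | painting | white
  3   | dog | nurse | cooking | brown
  4   | hamster | writer | reading | black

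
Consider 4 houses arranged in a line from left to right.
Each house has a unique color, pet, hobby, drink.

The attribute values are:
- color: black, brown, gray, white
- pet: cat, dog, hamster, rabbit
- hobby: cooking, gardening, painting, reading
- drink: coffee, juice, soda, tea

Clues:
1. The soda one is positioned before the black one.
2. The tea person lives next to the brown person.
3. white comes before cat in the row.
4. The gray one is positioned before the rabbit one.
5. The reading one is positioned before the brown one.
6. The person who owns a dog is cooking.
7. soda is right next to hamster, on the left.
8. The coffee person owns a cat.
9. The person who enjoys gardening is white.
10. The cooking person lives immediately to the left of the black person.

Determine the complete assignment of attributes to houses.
Solution:

House | Color | Pet | Hobby | Drink
-----------------------------------
  1   | gray | dog | cooking | soda
  2   | black | hamster | reading | juice
  3   | white | rabbit | gardening | tea
  4   | brown | cat | painting | coffee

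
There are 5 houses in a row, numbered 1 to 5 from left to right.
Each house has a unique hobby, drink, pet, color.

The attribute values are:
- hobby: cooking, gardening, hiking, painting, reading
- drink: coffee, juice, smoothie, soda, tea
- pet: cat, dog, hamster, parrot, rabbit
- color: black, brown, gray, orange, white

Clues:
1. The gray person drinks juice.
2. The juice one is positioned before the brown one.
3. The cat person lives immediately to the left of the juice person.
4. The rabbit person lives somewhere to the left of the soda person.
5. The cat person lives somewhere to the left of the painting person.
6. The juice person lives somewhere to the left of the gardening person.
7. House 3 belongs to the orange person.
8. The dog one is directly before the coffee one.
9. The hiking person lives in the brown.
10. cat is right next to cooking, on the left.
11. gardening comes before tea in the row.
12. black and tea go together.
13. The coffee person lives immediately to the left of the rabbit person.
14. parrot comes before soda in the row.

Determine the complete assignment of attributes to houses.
Solution:

House | Hobby | Drink | Pet | Color
-----------------------------------
  1   | reading | smoothie | cat | white
  2   | cooking | juice | dog | gray
  3   | gardening | coffee | parrot | orange
  4   | painting | tea | rabbit | black
  5   | hiking | soda | hamster | brown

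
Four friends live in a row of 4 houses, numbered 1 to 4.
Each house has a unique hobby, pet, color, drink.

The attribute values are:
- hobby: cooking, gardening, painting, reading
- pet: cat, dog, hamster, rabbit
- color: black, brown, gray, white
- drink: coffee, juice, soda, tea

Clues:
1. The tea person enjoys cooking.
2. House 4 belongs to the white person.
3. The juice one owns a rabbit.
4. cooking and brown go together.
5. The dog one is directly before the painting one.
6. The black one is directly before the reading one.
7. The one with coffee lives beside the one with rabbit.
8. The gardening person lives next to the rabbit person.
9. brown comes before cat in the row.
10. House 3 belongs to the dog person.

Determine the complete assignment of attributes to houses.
Solution:

House | Hobby | Pet | Color | Drink
-----------------------------------
  1   | gardening | hamster | black | coffee
  2   | reading | rabbit | gray | juice
  3   | cooking | dog | brown | tea
  4   | painting | cat | white | soda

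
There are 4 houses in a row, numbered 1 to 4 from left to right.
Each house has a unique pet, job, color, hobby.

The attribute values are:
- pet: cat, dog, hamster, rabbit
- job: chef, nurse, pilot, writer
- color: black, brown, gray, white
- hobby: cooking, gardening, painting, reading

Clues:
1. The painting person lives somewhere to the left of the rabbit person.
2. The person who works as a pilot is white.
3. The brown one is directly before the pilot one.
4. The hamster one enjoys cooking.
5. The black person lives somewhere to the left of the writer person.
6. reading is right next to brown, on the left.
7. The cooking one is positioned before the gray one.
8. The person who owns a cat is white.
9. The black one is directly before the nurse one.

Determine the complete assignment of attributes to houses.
Solution:

House | Pet | Job | Color | Hobby
---------------------------------
  1   | dog | chef | black | reading
  2   | hamster | nurse | brown | cooking
  3   | cat | pilot | white | painting
  4   | rabbit | writer | gray | gardening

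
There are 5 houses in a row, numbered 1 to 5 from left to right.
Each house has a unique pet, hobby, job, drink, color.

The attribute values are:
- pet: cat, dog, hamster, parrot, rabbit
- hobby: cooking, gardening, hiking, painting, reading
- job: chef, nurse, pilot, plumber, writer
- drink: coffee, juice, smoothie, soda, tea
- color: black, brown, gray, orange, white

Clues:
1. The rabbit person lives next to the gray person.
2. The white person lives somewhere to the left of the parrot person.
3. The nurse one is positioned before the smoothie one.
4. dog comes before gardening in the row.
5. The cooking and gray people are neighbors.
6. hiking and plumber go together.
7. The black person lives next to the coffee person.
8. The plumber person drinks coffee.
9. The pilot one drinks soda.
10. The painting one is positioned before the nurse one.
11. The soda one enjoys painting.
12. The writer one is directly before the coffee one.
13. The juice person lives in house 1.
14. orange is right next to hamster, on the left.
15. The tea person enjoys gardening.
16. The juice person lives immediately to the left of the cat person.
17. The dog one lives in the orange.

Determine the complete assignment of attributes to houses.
Solution:

House | Pet | Hobby | Job | Drink | Color
-----------------------------------------
  1   | rabbit | cooking | writer | juice | black
  2   | cat | hiking | plumber | coffee | gray
  3   | dog | painting | pilot | soda | orange
  4   | hamster | gardening | nurse | tea | white
  5   | parrot | reading | chef | smoothie | brown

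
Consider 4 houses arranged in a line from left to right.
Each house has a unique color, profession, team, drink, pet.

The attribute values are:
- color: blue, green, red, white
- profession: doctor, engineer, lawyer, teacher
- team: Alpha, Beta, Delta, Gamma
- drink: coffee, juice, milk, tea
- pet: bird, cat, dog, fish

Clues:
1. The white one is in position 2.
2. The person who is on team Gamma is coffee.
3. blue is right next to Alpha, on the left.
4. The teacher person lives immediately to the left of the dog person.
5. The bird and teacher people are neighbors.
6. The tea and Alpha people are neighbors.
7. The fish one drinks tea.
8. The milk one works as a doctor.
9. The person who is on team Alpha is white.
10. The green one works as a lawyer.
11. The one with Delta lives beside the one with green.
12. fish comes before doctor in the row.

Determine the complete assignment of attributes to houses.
Solution:

House | Color | Profession | Team | Drink | Pet
-----------------------------------------------
  1   | blue | engineer | Beta | tea | fish
  2   | white | doctor | Alpha | milk | bird
  3   | red | teacher | Delta | juice | cat
  4   | green | lawyer | Gamma | coffee | dog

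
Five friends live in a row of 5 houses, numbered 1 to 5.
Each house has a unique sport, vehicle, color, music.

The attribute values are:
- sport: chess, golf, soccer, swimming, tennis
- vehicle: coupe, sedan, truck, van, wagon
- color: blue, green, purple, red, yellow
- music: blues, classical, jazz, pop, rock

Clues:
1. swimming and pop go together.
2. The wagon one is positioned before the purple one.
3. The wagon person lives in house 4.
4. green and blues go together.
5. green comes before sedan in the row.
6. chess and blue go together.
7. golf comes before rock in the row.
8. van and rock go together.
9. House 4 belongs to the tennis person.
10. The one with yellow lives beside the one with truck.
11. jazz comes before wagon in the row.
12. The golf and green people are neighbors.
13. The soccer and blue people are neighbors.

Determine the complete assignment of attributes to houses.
Solution:

House | Sport | Vehicle | Color | Music
---------------------------------------
  1   | golf | coupe | yellow | jazz
  2   | soccer | truck | green | blues
  3   | chess | van | blue | rock
  4   | tennis | wagon | red | classical
  5   | swimming | sedan | purple | pop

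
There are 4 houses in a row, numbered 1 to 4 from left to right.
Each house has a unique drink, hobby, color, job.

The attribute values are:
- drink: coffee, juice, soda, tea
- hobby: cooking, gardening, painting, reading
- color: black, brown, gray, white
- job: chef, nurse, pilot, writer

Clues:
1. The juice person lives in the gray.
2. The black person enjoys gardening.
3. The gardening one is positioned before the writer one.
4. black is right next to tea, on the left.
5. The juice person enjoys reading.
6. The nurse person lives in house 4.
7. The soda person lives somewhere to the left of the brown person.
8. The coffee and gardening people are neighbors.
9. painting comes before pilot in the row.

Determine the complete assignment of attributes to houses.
Solution:

House | Drink | Hobby | Color | Job
-----------------------------------
  1   | coffee | painting | white | chef
  2   | soda | gardening | black | pilot
  3   | tea | cooking | brown | writer
  4   | juice | reading | gray | nurse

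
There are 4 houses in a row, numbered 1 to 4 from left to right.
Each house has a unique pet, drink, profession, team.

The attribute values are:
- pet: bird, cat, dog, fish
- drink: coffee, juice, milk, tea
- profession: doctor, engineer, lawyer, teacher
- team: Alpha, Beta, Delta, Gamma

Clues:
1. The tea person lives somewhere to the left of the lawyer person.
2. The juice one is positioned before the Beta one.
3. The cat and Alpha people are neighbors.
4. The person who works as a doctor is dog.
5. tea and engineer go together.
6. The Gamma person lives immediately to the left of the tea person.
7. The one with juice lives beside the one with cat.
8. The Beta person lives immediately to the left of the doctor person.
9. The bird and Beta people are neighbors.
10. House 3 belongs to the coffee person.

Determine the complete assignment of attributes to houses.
Solution:

House | Pet | Drink | Profession | Team
---------------------------------------
  1   | bird | juice | teacher | Gamma
  2   | cat | tea | engineer | Beta
  3   | dog | coffee | doctor | Alpha
  4   | fish | milk | lawyer | Delta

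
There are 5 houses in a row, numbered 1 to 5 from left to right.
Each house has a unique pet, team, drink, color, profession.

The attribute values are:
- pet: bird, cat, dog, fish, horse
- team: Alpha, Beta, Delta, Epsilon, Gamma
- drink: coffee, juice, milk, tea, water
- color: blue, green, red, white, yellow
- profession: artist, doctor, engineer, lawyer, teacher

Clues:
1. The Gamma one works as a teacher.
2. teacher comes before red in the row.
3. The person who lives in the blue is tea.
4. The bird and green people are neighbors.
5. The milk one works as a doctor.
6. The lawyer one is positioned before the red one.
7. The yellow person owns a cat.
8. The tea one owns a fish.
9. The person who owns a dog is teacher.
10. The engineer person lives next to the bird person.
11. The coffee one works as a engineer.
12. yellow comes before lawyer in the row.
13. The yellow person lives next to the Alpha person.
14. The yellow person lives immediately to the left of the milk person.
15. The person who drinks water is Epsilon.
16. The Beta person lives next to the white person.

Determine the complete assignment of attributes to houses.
Solution:

House | Pet | Team | Drink | Color | Profession
-----------------------------------------------
  1   | cat | Beta | coffee | yellow | engineer
  2   | bird | Alpha | milk | white | doctor
  3   | dog | Gamma | juice | green | teacher
  4   | fish | Delta | tea | blue | lawyer
  5   | horse | Epsilon | water | red | artist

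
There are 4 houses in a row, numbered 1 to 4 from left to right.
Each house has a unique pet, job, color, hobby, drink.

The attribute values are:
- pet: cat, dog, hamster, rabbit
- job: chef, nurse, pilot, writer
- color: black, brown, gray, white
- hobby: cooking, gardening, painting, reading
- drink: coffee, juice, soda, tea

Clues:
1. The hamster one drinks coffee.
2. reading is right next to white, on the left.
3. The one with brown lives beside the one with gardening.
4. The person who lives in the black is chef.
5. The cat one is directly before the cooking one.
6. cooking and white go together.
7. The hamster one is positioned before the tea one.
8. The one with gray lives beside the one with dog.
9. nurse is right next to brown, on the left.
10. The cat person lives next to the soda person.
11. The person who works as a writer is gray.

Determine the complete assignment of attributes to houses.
Solution:

House | Pet | Job | Color | Hobby | Drink
-----------------------------------------
  1   | cat | writer | gray | reading | juice
  2   | dog | nurse | white | cooking | soda
  3   | hamster | pilot | brown | painting | coffee
  4   | rabbit | chef | black | gardening | tea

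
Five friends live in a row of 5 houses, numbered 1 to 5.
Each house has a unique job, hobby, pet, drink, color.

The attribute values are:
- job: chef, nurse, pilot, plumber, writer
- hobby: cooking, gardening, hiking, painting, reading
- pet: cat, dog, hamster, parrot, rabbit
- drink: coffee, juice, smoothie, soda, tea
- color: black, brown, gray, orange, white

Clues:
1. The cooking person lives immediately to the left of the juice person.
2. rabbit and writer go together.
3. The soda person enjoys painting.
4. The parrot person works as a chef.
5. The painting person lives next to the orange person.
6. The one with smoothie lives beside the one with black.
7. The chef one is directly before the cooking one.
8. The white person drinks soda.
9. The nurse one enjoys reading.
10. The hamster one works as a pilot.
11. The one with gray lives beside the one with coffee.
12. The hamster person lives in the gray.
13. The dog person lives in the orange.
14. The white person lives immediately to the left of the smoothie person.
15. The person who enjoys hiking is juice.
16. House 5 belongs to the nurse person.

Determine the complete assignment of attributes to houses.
Solution:

House | Job | Hobby | Pet | Drink | Color
-----------------------------------------
  1   | chef | painting | parrot | soda | white
  2   | plumber | cooking | dog | smoothie | orange
  3   | writer | hiking | rabbit | juice | black
  4   | pilot | gardening | hamster | tea | gray
  5   | nurse | reading | cat | coffee | brown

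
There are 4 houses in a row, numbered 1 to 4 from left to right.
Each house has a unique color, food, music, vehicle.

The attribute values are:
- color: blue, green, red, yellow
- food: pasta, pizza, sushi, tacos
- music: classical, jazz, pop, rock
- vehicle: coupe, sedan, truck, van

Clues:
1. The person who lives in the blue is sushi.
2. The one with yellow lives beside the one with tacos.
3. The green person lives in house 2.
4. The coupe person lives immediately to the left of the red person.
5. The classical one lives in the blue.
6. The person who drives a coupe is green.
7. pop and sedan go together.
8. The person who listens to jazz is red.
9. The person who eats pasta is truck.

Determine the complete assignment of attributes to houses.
Solution:

House | Color | Food | Music | Vehicle
--------------------------------------
  1   | yellow | pizza | pop | sedan
  2   | green | tacos | rock | coupe
  3   | red | pasta | jazz | truck
  4   | blue | sushi | classical | van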